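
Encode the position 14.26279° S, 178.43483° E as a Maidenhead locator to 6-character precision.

RH95fr

Shift to the Maidenhead origin (180°W, 90°S): lon 358.4348, lat 75.7372.
Field: 358.4348/20 → 17 → R, 75.7372/10 → 7 → H; chars RH.
Square: 18.4348/2 → 9, 5.7372/1 → 5; chars 95.
Subsquare: 0.4348/0.0833333 → 5 → f, 0.7372/0.0416667 → 17 → r; chars fr.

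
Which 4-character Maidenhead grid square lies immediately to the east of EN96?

Longitude square 9; +1 → 10, wraps to 0, carry into field.
Longitude field E = 4; +1 → 5 = F.
The latitude characters are unchanged.

FN06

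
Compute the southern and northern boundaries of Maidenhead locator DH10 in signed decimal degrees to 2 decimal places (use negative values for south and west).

Field D=3, H=7: +3·20° lon, +7·10° lat → SW at lon -120°, lat -20°.
Square 1, 0: +1·2° lon, +0·1° lat → SW at lon -118°, lat -20°.
Cell spans 2° lon × 1° lat.
south -20.00, north -19.00.

-20.00, -19.00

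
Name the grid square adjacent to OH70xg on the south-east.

Longitude subsquare x = 23; +1 → 24, wraps to 0 = a, carry into square.
Longitude square 7; +1 → 8.
Latitude subsquare g = 6; −1 → 5 = f.

OH80af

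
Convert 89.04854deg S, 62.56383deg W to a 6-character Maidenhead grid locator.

FA80rw

Shift to the Maidenhead origin (180°W, 90°S): lon 117.4362, lat 0.9515.
Field: lon ⌊117.4362/20⌋ = 5 → F; lat ⌊0.9515/10⌋ = 0 → A.
Square: lon ⌊17.4362/2⌋ = 8; lat ⌊0.9515/1⌋ = 0.
Subsquare: lon ⌊1.4362/0.0833333⌋ = 17 → r; lat ⌊0.9515/0.0416667⌋ = 22 → w.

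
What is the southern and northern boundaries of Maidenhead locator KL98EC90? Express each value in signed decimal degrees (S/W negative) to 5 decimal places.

28.08333, 28.08750

Field K=10, L=11: +10·20° lon, +11·10° lat → SW at lon 20°, lat 20°.
Square 9, 8: +9·2° lon, +8·1° lat → SW at lon 38°, lat 28°.
Subsquare e=4, c=2: +4·0.0833333° lon, +2·0.0416667° lat → SW at lon 38.3333°, lat 28.0833°.
Extended square 9, 0: +9·0.00833333° lon, +0·0.00416667° lat → SW at lon 38.4083°, lat 28.0833°.
Cell spans 0.00833333° lon × 0.00416667° lat.
south 28.08333, north 28.08750.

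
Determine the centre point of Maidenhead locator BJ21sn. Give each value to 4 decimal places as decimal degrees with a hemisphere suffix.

1.5625° N, 154.4583° W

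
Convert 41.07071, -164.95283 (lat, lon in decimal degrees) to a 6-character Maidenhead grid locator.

Shift to the Maidenhead origin (180°W, 90°S): lon 15.0472, lat 131.0707.
Field (20°×10°, letters A–R): 15.0472/20 → 0 → A, 131.0707/10 → 13 → N; chars AN.
Square (2°×1°, digits 0–9): 15.0472/2 → 7, 1.0707/1 → 1; chars 71.
Subsquare (5′×2.5′, letters a–x): 1.0472/0.0833333 → 12 → m, 0.0707/0.0416667 → 1 → b; chars mb.

AN71mb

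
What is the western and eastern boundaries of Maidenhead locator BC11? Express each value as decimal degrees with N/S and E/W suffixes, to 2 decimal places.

158.00° W, 156.00° W

Field B=1, C=2: +1·20° lon, +2·10° lat → SW at lon -160°, lat -70°.
Square 1, 1: +1·2° lon, +1·1° lat → SW at lon -158°, lat -69°.
Cell spans 2° lon × 1° lat.
west 158.00° W, east 156.00° W.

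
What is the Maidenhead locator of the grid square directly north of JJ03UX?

Latitude subsquare x = 23; +1 → 24, wraps to 0 = a, carry into square.
Latitude square 3; +1 → 4.
The longitude characters are unchanged.

JJ04ua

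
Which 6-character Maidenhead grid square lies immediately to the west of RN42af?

RN32xf

Longitude subsquare a = 0; −1 → -1, wraps to 23 = x, carry into square.
Longitude square 4; −1 → 3.
The latitude characters are unchanged.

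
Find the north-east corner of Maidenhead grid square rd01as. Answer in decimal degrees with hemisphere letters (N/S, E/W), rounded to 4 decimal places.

58.2083° S, 160.0833° E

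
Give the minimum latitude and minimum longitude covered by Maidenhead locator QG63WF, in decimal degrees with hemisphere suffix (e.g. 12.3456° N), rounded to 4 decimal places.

26.7917° S, 153.8333° E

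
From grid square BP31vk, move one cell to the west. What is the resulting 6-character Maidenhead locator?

BP31uk

Longitude subsquare v = 21; −1 → 20 = u.
The latitude characters are unchanged.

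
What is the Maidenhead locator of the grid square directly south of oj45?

OJ44

Latitude square 5; −1 → 4.
The longitude characters are unchanged.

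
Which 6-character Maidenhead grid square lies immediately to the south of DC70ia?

Latitude subsquare a = 0; −1 → -1, wraps to 23 = x, carry into square.
Latitude square 0; −1 → -1, wraps to 9, carry into field.
Latitude field C = 2; −1 → 1 = B.
The longitude characters are unchanged.

DB79ix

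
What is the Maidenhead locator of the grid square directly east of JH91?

KH01

Longitude square 9; +1 → 10, wraps to 0, carry into field.
Longitude field J = 9; +1 → 10 = K.
The latitude characters are unchanged.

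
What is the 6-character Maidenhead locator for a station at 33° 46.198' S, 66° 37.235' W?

FF66qf

Add 180° to longitude and 90° to latitude: 113.3794, 56.2300.
Field: lon ⌊113.3794/20⌋ = 5 → F; lat ⌊56.2300/10⌋ = 5 → F.
Square: lon ⌊13.3794/2⌋ = 6; lat ⌊6.2300/1⌋ = 6.
Subsquare: lon ⌊1.3794/0.0833333⌋ = 16 → q; lat ⌊0.2300/0.0416667⌋ = 5 → f.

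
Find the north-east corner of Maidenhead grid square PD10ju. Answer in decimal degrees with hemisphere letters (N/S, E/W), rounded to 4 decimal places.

59.1250° S, 122.8333° E

Field P=15, D=3: +15·20° lon, +3·10° lat → SW at lon 120°, lat -60°.
Square 1, 0: +1·2° lon, +0·1° lat → SW at lon 122°, lat -60°.
Subsquare j=9, u=20: +9·0.0833333° lon, +20·0.0416667° lat → SW at lon 122.75°, lat -59.1667°.
Cell spans 0.0833333° lon × 0.0416667° lat. NE corner is SW corner plus one full cell.
latitude 59.1250° S, longitude 122.8333° E.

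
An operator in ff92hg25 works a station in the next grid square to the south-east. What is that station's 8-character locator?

Longitude extended square 2; +1 → 3.
Latitude extended square 5; −1 → 4.

FF92hg34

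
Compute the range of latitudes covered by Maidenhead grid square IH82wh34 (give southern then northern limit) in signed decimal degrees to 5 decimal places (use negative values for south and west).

Field I=8, H=7: +8·20° lon, +7·10° lat → SW at lon -20°, lat -20°.
Square 8, 2: +8·2° lon, +2·1° lat → SW at lon -4°, lat -18°.
Subsquare w=22, h=7: +22·0.0833333° lon, +7·0.0416667° lat → SW at lon -2.16667°, lat -17.7083°.
Extended square 3, 4: +3·0.00833333° lon, +4·0.00416667° lat → SW at lon -2.14167°, lat -17.6917°.
Cell spans 0.00833333° lon × 0.00416667° lat.
south -17.69167, north -17.68750.

-17.69167, -17.68750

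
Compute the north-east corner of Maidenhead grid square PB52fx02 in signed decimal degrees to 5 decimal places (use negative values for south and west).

-77.02917, 130.42500

Field P=15, B=1: +15·20° lon, +1·10° lat → SW at lon 120°, lat -80°.
Square 5, 2: +5·2° lon, +2·1° lat → SW at lon 130°, lat -78°.
Subsquare f=5, x=23: +5·0.0833333° lon, +23·0.0416667° lat → SW at lon 130.417°, lat -77.0417°.
Extended square 0, 2: +0·0.00833333° lon, +2·0.00416667° lat → SW at lon 130.417°, lat -77.0333°.
Cell spans 0.00833333° lon × 0.00416667° lat. NE corner is SW corner plus one full cell.
latitude -77.02917, longitude 130.42500.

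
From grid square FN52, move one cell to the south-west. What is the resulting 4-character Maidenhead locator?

FN41

Longitude square 5; −1 → 4.
Latitude square 2; −1 → 1.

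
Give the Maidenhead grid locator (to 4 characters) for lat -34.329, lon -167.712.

AF65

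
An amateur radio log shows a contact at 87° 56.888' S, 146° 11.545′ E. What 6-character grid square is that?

Offset from 180°W / 90°S: lon 326.1924°, lat 2.0519°.
Field (20°×10°, letters A–R): 326.1924/20 → 16 → Q, 2.0519/10 → 0 → A; chars QA.
Square (2°×1°, digits 0–9): 6.1924/2 → 3, 2.0519/1 → 2; chars 32.
Subsquare (5′×2.5′, letters a–x): 0.1924/0.0833333 → 2 → c, 0.0519/0.0416667 → 1 → b; chars cb.

QA32cb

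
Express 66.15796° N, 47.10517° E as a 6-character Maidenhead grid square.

LP36nd

Add 180° to longitude and 90° to latitude: 227.1052, 156.1580.
Field: 227.1052/20 → 11 → L, 156.1580/10 → 15 → P; chars LP.
Square: 7.1052/2 → 3, 6.1580/1 → 6; chars 36.
Subsquare: 1.1052/0.0833333 → 13 → n, 0.1580/0.0416667 → 3 → d; chars nd.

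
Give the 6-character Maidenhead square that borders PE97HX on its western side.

Longitude subsquare h = 7; −1 → 6 = g.
The latitude characters are unchanged.

PE97gx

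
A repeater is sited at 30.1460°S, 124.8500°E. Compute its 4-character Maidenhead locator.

PF29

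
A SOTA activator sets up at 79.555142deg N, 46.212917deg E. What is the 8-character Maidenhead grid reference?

LQ39cn53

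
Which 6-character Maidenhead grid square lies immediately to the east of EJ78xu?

Longitude subsquare x = 23; +1 → 24, wraps to 0 = a, carry into square.
Longitude square 7; +1 → 8.
The latitude characters are unchanged.

EJ88au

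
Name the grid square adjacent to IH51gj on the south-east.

IH51hi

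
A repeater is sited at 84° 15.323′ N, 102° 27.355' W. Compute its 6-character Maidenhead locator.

DR84sg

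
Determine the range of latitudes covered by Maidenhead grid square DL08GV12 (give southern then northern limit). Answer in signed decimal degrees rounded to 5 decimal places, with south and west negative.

Field D=3, L=11: +3·20° lon, +11·10° lat → SW at lon -120°, lat 20°.
Square 0, 8: +0·2° lon, +8·1° lat → SW at lon -120°, lat 28°.
Subsquare g=6, v=21: +6·0.0833333° lon, +21·0.0416667° lat → SW at lon -119.5°, lat 28.875°.
Extended square 1, 2: +1·0.00833333° lon, +2·0.00416667° lat → SW at lon -119.492°, lat 28.8833°.
Cell spans 0.00833333° lon × 0.00416667° lat.
south 28.88333, north 28.88750.

28.88333, 28.88750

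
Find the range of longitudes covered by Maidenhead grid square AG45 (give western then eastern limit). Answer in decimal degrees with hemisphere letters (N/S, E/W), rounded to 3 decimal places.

Field A=0, G=6: +0·20° lon, +6·10° lat → SW at lon -180°, lat -30°.
Square 4, 5: +4·2° lon, +5·1° lat → SW at lon -172°, lat -25°.
Cell spans 2° lon × 1° lat.
west 172.000° W, east 170.000° W.

172.000° W, 170.000° W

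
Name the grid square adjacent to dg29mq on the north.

DG29mr

Latitude subsquare q = 16; +1 → 17 = r.
The longitude characters are unchanged.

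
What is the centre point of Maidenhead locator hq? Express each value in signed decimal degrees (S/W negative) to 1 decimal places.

Field H=7, Q=16: +7·20° lon, +16·10° lat → SW at lon -40°, lat 70°.
Cell spans 20° lon × 10° lat. Centre is SW corner plus half of each.
latitude 75.0, longitude -30.0.

75.0, -30.0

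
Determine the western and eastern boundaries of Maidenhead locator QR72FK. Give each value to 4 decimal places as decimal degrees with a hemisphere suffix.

154.4167° E, 154.5000° E

Field Q=16, R=17: +16·20° lon, +17·10° lat → SW at lon 140°, lat 80°.
Square 7, 2: +7·2° lon, +2·1° lat → SW at lon 154°, lat 82°.
Subsquare f=5, k=10: +5·0.0833333° lon, +10·0.0416667° lat → SW at lon 154.417°, lat 82.4167°.
Cell spans 0.0833333° lon × 0.0416667° lat.
west 154.4167° E, east 154.5000° E.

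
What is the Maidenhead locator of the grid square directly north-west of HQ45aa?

HQ35xb

Longitude subsquare a = 0; −1 → -1, wraps to 23 = x, carry into square.
Longitude square 4; −1 → 3.
Latitude subsquare a = 0; +1 → 1 = b.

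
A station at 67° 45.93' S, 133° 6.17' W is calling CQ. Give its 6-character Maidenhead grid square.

CC32kf

Add 180° to longitude and 90° to latitude: 46.8972, 22.2345.
Field: lon ⌊46.8972/20⌋ = 2 → C; lat ⌊22.2345/10⌋ = 2 → C.
Square: lon ⌊6.8972/2⌋ = 3; lat ⌊2.2345/1⌋ = 2.
Subsquare: lon ⌊0.8972/0.0833333⌋ = 10 → k; lat ⌊0.2345/0.0416667⌋ = 5 → f.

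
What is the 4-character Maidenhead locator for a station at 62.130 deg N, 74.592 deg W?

Add 180° to longitude and 90° to latitude: 105.41, 152.13.
Field (20°×10°, letters A–R): lon ⌊105.41/20⌋ = 5 → F; lat ⌊152.13/10⌋ = 15 → P.
Square (2°×1°, digits 0–9): lon ⌊5.41/2⌋ = 2; lat ⌊2.13/1⌋ = 2.

FP22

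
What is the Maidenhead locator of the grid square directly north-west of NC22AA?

NC12xb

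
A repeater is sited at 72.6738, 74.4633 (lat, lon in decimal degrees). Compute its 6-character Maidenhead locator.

MQ72fq

Offset from 180°W / 90°S: lon 254.4633°, lat 162.6738°.
Field (20°×10°, letters A–R): lon ⌊254.4633/20⌋ = 12 → M; lat ⌊162.6738/10⌋ = 16 → Q.
Square (2°×1°, digits 0–9): lon ⌊14.4633/2⌋ = 7; lat ⌊2.6738/1⌋ = 2.
Subsquare (5′×2.5′, letters a–x): lon ⌊0.4633/0.0833333⌋ = 5 → f; lat ⌊0.6738/0.0416667⌋ = 16 → q.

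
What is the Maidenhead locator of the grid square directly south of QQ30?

Latitude square 0; −1 → -1, wraps to 9, carry into field.
Latitude field Q = 16; −1 → 15 = P.
The longitude characters are unchanged.

QP39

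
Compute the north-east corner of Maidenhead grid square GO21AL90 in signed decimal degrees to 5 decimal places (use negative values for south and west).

Field G=6, O=14: +6·20° lon, +14·10° lat → SW at lon -60°, lat 50°.
Square 2, 1: +2·2° lon, +1·1° lat → SW at lon -56°, lat 51°.
Subsquare a=0, l=11: +0·0.0833333° lon, +11·0.0416667° lat → SW at lon -56°, lat 51.4583°.
Extended square 9, 0: +9·0.00833333° lon, +0·0.00416667° lat → SW at lon -55.925°, lat 51.4583°.
Cell spans 0.00833333° lon × 0.00416667° lat. NE corner is SW corner plus one full cell.
latitude 51.46250, longitude -55.91667.

51.46250, -55.91667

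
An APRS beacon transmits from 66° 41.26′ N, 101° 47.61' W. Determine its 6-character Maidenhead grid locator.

DP96cq

Add 180° to longitude and 90° to latitude: 78.2065, 156.6877.
Field (20°×10°, letters A–R): lon ⌊78.2065/20⌋ = 3 → D; lat ⌊156.6877/10⌋ = 15 → P.
Square (2°×1°, digits 0–9): lon ⌊18.2065/2⌋ = 9; lat ⌊6.6877/1⌋ = 6.
Subsquare (5′×2.5′, letters a–x): lon ⌊0.2065/0.0833333⌋ = 2 → c; lat ⌊0.6877/0.0416667⌋ = 16 → q.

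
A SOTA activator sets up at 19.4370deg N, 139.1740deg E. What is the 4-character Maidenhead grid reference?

PK99

Offset from 180°W / 90°S: lon 319.17°, lat 109.44°.
Field: lon ⌊319.17/20⌋ = 15 → P; lat ⌊109.44/10⌋ = 10 → K.
Square: lon ⌊19.17/2⌋ = 9; lat ⌊9.44/1⌋ = 9.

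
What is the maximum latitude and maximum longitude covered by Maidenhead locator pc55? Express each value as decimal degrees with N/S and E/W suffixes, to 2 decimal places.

64.00° S, 132.00° E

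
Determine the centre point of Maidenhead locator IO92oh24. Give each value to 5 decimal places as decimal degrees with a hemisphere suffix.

52.31042° N, 0.81250° W

Field I=8, O=14: +8·20° lon, +14·10° lat → SW at lon -20°, lat 50°.
Square 9, 2: +9·2° lon, +2·1° lat → SW at lon -2°, lat 52°.
Subsquare o=14, h=7: +14·0.0833333° lon, +7·0.0416667° lat → SW at lon -0.833333°, lat 52.2917°.
Extended square 2, 4: +2·0.00833333° lon, +4·0.00416667° lat → SW at lon -0.816667°, lat 52.3083°.
Cell spans 0.00833333° lon × 0.00416667° lat. Centre is SW corner plus half of each.
latitude 52.31042° N, longitude 0.81250° W.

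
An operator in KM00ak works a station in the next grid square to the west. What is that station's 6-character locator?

Longitude subsquare a = 0; −1 → -1, wraps to 23 = x, carry into square.
Longitude square 0; −1 → -1, wraps to 9, carry into field.
Longitude field K = 10; −1 → 9 = J.
The latitude characters are unchanged.

JM90xk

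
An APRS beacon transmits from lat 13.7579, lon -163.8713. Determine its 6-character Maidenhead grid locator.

AK83bs

Add 180° to longitude and 90° to latitude: 16.1287, 103.7579.
Field: 16.1287/20 → 0 → A, 103.7579/10 → 10 → K; chars AK.
Square: 16.1287/2 → 8, 3.7579/1 → 3; chars 83.
Subsquare: 0.1287/0.0833333 → 1 → b, 0.7579/0.0416667 → 18 → s; chars bs.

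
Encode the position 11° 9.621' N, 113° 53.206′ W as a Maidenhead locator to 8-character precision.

Add 180° to longitude and 90° to latitude: 66.11323, 101.16035.
Field: lon ⌊66.11323/20⌋ = 3 → D; lat ⌊101.16035/10⌋ = 10 → K.
Square: lon ⌊6.11323/2⌋ = 3; lat ⌊1.16035/1⌋ = 1.
Subsquare: lon ⌊0.11323/0.0833333⌋ = 1 → b; lat ⌊0.16035/0.0416667⌋ = 3 → d.
Extended square: lon ⌊0.02990/0.00833333⌋ = 3; lat ⌊0.03535/0.00416667⌋ = 8.

DK31bd38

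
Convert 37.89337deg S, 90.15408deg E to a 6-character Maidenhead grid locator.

Offset from 180°W / 90°S: lon 270.1541°, lat 52.1066°.
Field: lon ⌊270.1541/20⌋ = 13 → N; lat ⌊52.1066/10⌋ = 5 → F.
Square: lon ⌊10.1541/2⌋ = 5; lat ⌊2.1066/1⌋ = 2.
Subsquare: lon ⌊0.1541/0.0833333⌋ = 1 → b; lat ⌊0.1066/0.0416667⌋ = 2 → c.

NF52bc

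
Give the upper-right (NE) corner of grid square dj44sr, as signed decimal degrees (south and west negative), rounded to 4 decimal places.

4.7500, -110.4167

Field D=3, J=9: +3·20° lon, +9·10° lat → SW at lon -120°, lat 0°.
Square 4, 4: +4·2° lon, +4·1° lat → SW at lon -112°, lat 4°.
Subsquare s=18, r=17: +18·0.0833333° lon, +17·0.0416667° lat → SW at lon -110.5°, lat 4.70833°.
Cell spans 0.0833333° lon × 0.0416667° lat. NE corner is SW corner plus one full cell.
latitude 4.7500, longitude -110.4167.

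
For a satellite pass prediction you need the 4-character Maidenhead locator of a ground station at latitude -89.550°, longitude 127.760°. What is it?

Add 180° to longitude and 90° to latitude: 307.76, 0.45.
Field: 307.76/20 → 15 → P, 0.45/10 → 0 → A; chars PA.
Square: 7.76/2 → 3, 0.45/1 → 0; chars 30.

PA30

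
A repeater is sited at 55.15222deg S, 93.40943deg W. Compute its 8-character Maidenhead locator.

Add 180° to longitude and 90° to latitude: 86.59057, 34.84778.
Field (20°×10°, letters A–R): 86.59057/20 → 4 → E, 34.84778/10 → 3 → D; chars ED.
Square (2°×1°, digits 0–9): 6.59057/2 → 3, 4.84778/1 → 4; chars 34.
Subsquare (5′×2.5′, letters a–x): 0.59057/0.0833333 → 7 → h, 0.84778/0.0416667 → 20 → u; chars hu.
Extended square (30″×15″, digits 0–9): 0.00724/0.00833333 → 0, 0.01445/0.00416667 → 3; chars 03.

ED34hu03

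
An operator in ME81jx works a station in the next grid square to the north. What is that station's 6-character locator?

Latitude subsquare x = 23; +1 → 24, wraps to 0 = a, carry into square.
Latitude square 1; +1 → 2.
The longitude characters are unchanged.

ME82ja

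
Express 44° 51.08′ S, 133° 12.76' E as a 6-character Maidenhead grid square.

PE65od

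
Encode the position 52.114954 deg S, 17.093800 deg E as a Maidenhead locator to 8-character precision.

JD87nv12

Shift to the Maidenhead origin (180°W, 90°S): lon 197.09380, lat 37.88505.
Field: 197.09380/20 → 9 → J, 37.88505/10 → 3 → D; chars JD.
Square: 17.09380/2 → 8, 7.88505/1 → 7; chars 87.
Subsquare: 1.09380/0.0833333 → 13 → n, 0.88505/0.0416667 → 21 → v; chars nv.
Extended square: 0.01047/0.00833333 → 1, 0.01005/0.00416667 → 2; chars 12.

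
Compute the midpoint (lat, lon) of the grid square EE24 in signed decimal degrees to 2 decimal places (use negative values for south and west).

Field E=4, E=4: +4·20° lon, +4·10° lat → SW at lon -100°, lat -50°.
Square 2, 4: +2·2° lon, +4·1° lat → SW at lon -96°, lat -46°.
Cell spans 2° lon × 1° lat. Centre is SW corner plus half of each.
latitude -45.50, longitude -95.00.

-45.50, -95.00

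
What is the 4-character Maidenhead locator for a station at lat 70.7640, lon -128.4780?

Offset from 180°W / 90°S: lon 51.52°, lat 160.76°.
Field (20°×10°, letters A–R): 51.52/20 → 2 → C, 160.76/10 → 16 → Q; chars CQ.
Square (2°×1°, digits 0–9): 11.52/2 → 5, 0.76/1 → 0; chars 50.

CQ50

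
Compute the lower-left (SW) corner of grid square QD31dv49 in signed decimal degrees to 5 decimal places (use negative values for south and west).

Field Q=16, D=3: +16·20° lon, +3·10° lat → SW at lon 140°, lat -60°.
Square 3, 1: +3·2° lon, +1·1° lat → SW at lon 146°, lat -59°.
Subsquare d=3, v=21: +3·0.0833333° lon, +21·0.0416667° lat → SW at lon 146.25°, lat -58.125°.
Extended square 4, 9: +4·0.00833333° lon, +9·0.00416667° lat → SW at lon 146.283°, lat -58.0875°.
latitude -58.08750, longitude 146.28333.

-58.08750, 146.28333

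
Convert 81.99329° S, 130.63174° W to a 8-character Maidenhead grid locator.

Shift to the Maidenhead origin (180°W, 90°S): lon 49.36826, lat 8.00671.
Field: 49.36826/20 → 2 → C, 8.00671/10 → 0 → A; chars CA.
Square: 9.36826/2 → 4, 8.00671/1 → 8; chars 48.
Subsquare: 1.36826/0.0833333 → 16 → q, 0.00671/0.0416667 → 0 → a; chars qa.
Extended square: 0.03493/0.00833333 → 4, 0.00671/0.00416667 → 1; chars 41.

CA48qa41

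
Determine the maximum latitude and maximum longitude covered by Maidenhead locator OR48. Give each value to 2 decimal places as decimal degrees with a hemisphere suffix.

89.00° N, 110.00° E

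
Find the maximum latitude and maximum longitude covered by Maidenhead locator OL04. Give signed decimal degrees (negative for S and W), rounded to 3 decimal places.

25.000, 102.000

Field O=14, L=11: +14·20° lon, +11·10° lat → SW at lon 100°, lat 20°.
Square 0, 4: +0·2° lon, +4·1° lat → SW at lon 100°, lat 24°.
Cell spans 2° lon × 1° lat. NE corner is SW corner plus one full cell.
latitude 25.000, longitude 102.000.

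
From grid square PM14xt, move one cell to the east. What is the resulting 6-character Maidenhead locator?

Longitude subsquare x = 23; +1 → 24, wraps to 0 = a, carry into square.
Longitude square 1; +1 → 2.
The latitude characters are unchanged.

PM24at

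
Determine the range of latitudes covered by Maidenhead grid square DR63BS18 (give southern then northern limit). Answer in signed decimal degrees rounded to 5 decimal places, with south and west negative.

Field D=3, R=17: +3·20° lon, +17·10° lat → SW at lon -120°, lat 80°.
Square 6, 3: +6·2° lon, +3·1° lat → SW at lon -108°, lat 83°.
Subsquare b=1, s=18: +1·0.0833333° lon, +18·0.0416667° lat → SW at lon -107.917°, lat 83.75°.
Extended square 1, 8: +1·0.00833333° lon, +8·0.00416667° lat → SW at lon -107.908°, lat 83.7833°.
Cell spans 0.00833333° lon × 0.00416667° lat.
south 83.78333, north 83.78750.

83.78333, 83.78750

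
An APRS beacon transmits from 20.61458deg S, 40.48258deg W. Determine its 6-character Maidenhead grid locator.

Offset from 180°W / 90°S: lon 139.5174°, lat 69.3854°.
Field: lon ⌊139.5174/20⌋ = 6 → G; lat ⌊69.3854/10⌋ = 6 → G.
Square: lon ⌊19.5174/2⌋ = 9; lat ⌊9.3854/1⌋ = 9.
Subsquare: lon ⌊1.5174/0.0833333⌋ = 18 → s; lat ⌊0.3854/0.0416667⌋ = 9 → j.

GG99sj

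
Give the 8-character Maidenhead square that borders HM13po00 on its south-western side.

HM13on99

Longitude extended square 0; −1 → -1, wraps to 9, carry into subsquare.
Longitude subsquare p = 15; −1 → 14 = o.
Latitude extended square 0; −1 → -1, wraps to 9, carry into subsquare.
Latitude subsquare o = 14; −1 → 13 = n.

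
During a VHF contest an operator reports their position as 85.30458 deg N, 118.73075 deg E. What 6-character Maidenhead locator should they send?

Shift to the Maidenhead origin (180°W, 90°S): lon 298.7308, lat 175.3046.
Field: lon ⌊298.7308/20⌋ = 14 → O; lat ⌊175.3046/10⌋ = 17 → R.
Square: lon ⌊18.7308/2⌋ = 9; lat ⌊5.3046/1⌋ = 5.
Subsquare: lon ⌊0.7308/0.0833333⌋ = 8 → i; lat ⌊0.3046/0.0416667⌋ = 7 → h.

OR95ih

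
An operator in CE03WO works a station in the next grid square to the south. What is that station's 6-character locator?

Latitude subsquare o = 14; −1 → 13 = n.
The longitude characters are unchanged.

CE03wn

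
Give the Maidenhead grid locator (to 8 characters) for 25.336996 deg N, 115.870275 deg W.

Shift to the Maidenhead origin (180°W, 90°S): lon 64.12972, lat 115.33700.
Field (20°×10°, letters A–R): 64.12972/20 → 3 → D, 115.33700/10 → 11 → L; chars DL.
Square (2°×1°, digits 0–9): 4.12972/2 → 2, 5.33700/1 → 5; chars 25.
Subsquare (5′×2.5′, letters a–x): 0.12972/0.0833333 → 1 → b, 0.33700/0.0416667 → 8 → i; chars bi.
Extended square (30″×15″, digits 0–9): 0.04639/0.00833333 → 5, 0.00366/0.00416667 → 0; chars 50.

DL25bi50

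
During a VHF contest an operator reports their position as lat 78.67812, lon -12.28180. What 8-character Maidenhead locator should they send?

IQ38uq62

Offset from 180°W / 90°S: lon 167.71820°, lat 168.67812°.
Field: 167.71820/20 → 8 → I, 168.67812/10 → 16 → Q; chars IQ.
Square: 7.71820/2 → 3, 8.67812/1 → 8; chars 38.
Subsquare: 1.71820/0.0833333 → 20 → u, 0.67812/0.0416667 → 16 → q; chars uq.
Extended square: 0.05153/0.00833333 → 6, 0.01145/0.00416667 → 2; chars 62.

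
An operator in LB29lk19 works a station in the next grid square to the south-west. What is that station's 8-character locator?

LB29lk08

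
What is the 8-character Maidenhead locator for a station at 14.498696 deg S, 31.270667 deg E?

KH55pm20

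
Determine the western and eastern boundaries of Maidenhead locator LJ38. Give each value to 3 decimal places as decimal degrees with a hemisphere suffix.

46.000° E, 48.000° E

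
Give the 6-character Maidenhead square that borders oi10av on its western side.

Longitude subsquare a = 0; −1 → -1, wraps to 23 = x, carry into square.
Longitude square 1; −1 → 0.
The latitude characters are unchanged.

OI00xv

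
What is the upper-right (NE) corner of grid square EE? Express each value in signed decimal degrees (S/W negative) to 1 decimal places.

Field E=4, E=4: +4·20° lon, +4·10° lat → SW at lon -100°, lat -50°.
Cell spans 20° lon × 10° lat. NE corner is SW corner plus one full cell.
latitude -40.0, longitude -80.0.

-40.0, -80.0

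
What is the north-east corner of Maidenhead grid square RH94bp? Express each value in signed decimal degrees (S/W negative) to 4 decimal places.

-15.3333, 178.1667

Field R=17, H=7: +17·20° lon, +7·10° lat → SW at lon 160°, lat -20°.
Square 9, 4: +9·2° lon, +4·1° lat → SW at lon 178°, lat -16°.
Subsquare b=1, p=15: +1·0.0833333° lon, +15·0.0416667° lat → SW at lon 178.083°, lat -15.375°.
Cell spans 0.0833333° lon × 0.0416667° lat. NE corner is SW corner plus one full cell.
latitude -15.3333, longitude 178.1667.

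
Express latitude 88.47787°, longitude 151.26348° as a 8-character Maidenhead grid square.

QR58pl14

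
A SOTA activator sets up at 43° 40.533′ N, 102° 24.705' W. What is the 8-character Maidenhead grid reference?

DN83tq02

Offset from 180°W / 90°S: lon 77.58825°, lat 133.67555°.
Field: 77.58825/20 → 3 → D, 133.67555/10 → 13 → N; chars DN.
Square: 17.58825/2 → 8, 3.67555/1 → 3; chars 83.
Subsquare: 1.58825/0.0833333 → 19 → t, 0.67555/0.0416667 → 16 → q; chars tq.
Extended square: 0.00492/0.00833333 → 0, 0.00888/0.00416667 → 2; chars 02.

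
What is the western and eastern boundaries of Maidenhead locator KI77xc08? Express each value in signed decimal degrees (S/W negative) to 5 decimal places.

Field K=10, I=8: +10·20° lon, +8·10° lat → SW at lon 20°, lat -10°.
Square 7, 7: +7·2° lon, +7·1° lat → SW at lon 34°, lat -3°.
Subsquare x=23, c=2: +23·0.0833333° lon, +2·0.0416667° lat → SW at lon 35.9167°, lat -2.91667°.
Extended square 0, 8: +0·0.00833333° lon, +8·0.00416667° lat → SW at lon 35.9167°, lat -2.88333°.
Cell spans 0.00833333° lon × 0.00416667° lat.
west 35.91667, east 35.92500.

35.91667, 35.92500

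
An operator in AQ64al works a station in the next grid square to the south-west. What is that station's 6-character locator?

AQ54xk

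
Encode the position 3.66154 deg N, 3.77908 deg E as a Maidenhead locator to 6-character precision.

JJ13vp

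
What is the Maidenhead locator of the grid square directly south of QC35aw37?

Latitude extended square 7; −1 → 6.
The longitude characters are unchanged.

QC35aw36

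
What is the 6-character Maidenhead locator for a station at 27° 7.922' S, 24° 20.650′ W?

HG72tu

Shift to the Maidenhead origin (180°W, 90°S): lon 155.6558, lat 62.8680.
Field: 155.6558/20 → 7 → H, 62.8680/10 → 6 → G; chars HG.
Square: 15.6558/2 → 7, 2.8680/1 → 2; chars 72.
Subsquare: 1.6558/0.0833333 → 19 → t, 0.8680/0.0416667 → 20 → u; chars tu.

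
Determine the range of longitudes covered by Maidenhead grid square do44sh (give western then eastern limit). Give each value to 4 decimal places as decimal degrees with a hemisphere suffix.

110.5000° W, 110.4167° W

Field D=3, O=14: +3·20° lon, +14·10° lat → SW at lon -120°, lat 50°.
Square 4, 4: +4·2° lon, +4·1° lat → SW at lon -112°, lat 54°.
Subsquare s=18, h=7: +18·0.0833333° lon, +7·0.0416667° lat → SW at lon -110.5°, lat 54.2917°.
Cell spans 0.0833333° lon × 0.0416667° lat.
west 110.5000° W, east 110.4167° W.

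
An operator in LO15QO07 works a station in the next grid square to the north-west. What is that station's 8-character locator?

LO15po98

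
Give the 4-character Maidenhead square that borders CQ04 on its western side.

BQ94

Longitude square 0; −1 → -1, wraps to 9, carry into field.
Longitude field C = 2; −1 → 1 = B.
The latitude characters are unchanged.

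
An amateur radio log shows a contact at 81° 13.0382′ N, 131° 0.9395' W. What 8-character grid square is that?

Shift to the Maidenhead origin (180°W, 90°S): lon 48.98434, lat 171.21730.
Field: 48.98434/20 → 2 → C, 171.21730/10 → 17 → R; chars CR.
Square: 8.98434/2 → 4, 1.21730/1 → 1; chars 41.
Subsquare: 0.98434/0.0833333 → 11 → l, 0.21730/0.0416667 → 5 → f; chars lf.
Extended square: 0.06767/0.00833333 → 8, 0.00897/0.00416667 → 2; chars 82.

CR41lf82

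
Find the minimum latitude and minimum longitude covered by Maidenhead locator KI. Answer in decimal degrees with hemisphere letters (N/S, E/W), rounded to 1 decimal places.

10.0° S, 20.0° E

Field K=10, I=8: +10·20° lon, +8·10° lat → SW at lon 20°, lat -10°.
latitude 10.0° S, longitude 20.0° E.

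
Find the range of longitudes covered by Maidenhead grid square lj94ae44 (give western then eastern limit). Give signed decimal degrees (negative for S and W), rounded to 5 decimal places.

58.03333, 58.04167

Field L=11, J=9: +11·20° lon, +9·10° lat → SW at lon 40°, lat 0°.
Square 9, 4: +9·2° lon, +4·1° lat → SW at lon 58°, lat 4°.
Subsquare a=0, e=4: +0·0.0833333° lon, +4·0.0416667° lat → SW at lon 58°, lat 4.16667°.
Extended square 4, 4: +4·0.00833333° lon, +4·0.00416667° lat → SW at lon 58.0333°, lat 4.18333°.
Cell spans 0.00833333° lon × 0.00416667° lat.
west 58.03333, east 58.04167.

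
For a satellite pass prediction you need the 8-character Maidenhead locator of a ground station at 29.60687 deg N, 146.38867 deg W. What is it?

Add 180° to longitude and 90° to latitude: 33.61133, 119.60687.
Field: lon ⌊33.61133/20⌋ = 1 → B; lat ⌊119.60687/10⌋ = 11 → L.
Square: lon ⌊13.61133/2⌋ = 6; lat ⌊9.60687/1⌋ = 9.
Subsquare: lon ⌊1.61133/0.0833333⌋ = 19 → t; lat ⌊0.60687/0.0416667⌋ = 14 → o.
Extended square: lon ⌊0.02800/0.00833333⌋ = 3; lat ⌊0.02354/0.00416667⌋ = 5.

BL69to35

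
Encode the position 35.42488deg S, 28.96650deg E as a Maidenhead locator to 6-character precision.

KF44ln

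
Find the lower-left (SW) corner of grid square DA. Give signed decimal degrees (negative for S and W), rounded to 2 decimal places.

Field D=3, A=0: +3·20° lon, +0·10° lat → SW at lon -120°, lat -90°.
latitude -90.00, longitude -120.00.

-90.00, -120.00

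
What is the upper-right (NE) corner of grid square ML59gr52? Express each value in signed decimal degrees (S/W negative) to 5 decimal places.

Field M=12, L=11: +12·20° lon, +11·10° lat → SW at lon 60°, lat 20°.
Square 5, 9: +5·2° lon, +9·1° lat → SW at lon 70°, lat 29°.
Subsquare g=6, r=17: +6·0.0833333° lon, +17·0.0416667° lat → SW at lon 70.5°, lat 29.7083°.
Extended square 5, 2: +5·0.00833333° lon, +2·0.00416667° lat → SW at lon 70.5417°, lat 29.7167°.
Cell spans 0.00833333° lon × 0.00416667° lat. NE corner is SW corner plus one full cell.
latitude 29.72083, longitude 70.55000.

29.72083, 70.55000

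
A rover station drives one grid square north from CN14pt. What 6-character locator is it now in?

Latitude subsquare t = 19; +1 → 20 = u.
The longitude characters are unchanged.

CN14pu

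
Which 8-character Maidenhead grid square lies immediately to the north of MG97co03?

MG97co04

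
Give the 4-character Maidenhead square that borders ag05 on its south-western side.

RG94

Longitude square 0; −1 → -1, wraps to 9, carry into field.
Longitude field A = 0; −1 → -1, wraps to 17 = R, wrapping around the antimeridian.
Latitude square 5; −1 → 4.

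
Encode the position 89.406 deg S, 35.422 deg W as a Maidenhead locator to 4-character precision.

Add 180° to longitude and 90° to latitude: 144.58, 0.59.
Field: 144.58/20 → 7 → H, 0.59/10 → 0 → A; chars HA.
Square: 4.58/2 → 2, 0.59/1 → 0; chars 20.

HA20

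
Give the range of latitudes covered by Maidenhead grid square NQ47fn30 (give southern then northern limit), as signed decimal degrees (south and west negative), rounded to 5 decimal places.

77.54167, 77.54583

Field N=13, Q=16: +13·20° lon, +16·10° lat → SW at lon 80°, lat 70°.
Square 4, 7: +4·2° lon, +7·1° lat → SW at lon 88°, lat 77°.
Subsquare f=5, n=13: +5·0.0833333° lon, +13·0.0416667° lat → SW at lon 88.4167°, lat 77.5417°.
Extended square 3, 0: +3·0.00833333° lon, +0·0.00416667° lat → SW at lon 88.4417°, lat 77.5417°.
Cell spans 0.00833333° lon × 0.00416667° lat.
south 77.54167, north 77.54583.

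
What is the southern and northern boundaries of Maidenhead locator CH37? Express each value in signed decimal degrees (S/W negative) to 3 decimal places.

Field C=2, H=7: +2·20° lon, +7·10° lat → SW at lon -140°, lat -20°.
Square 3, 7: +3·2° lon, +7·1° lat → SW at lon -134°, lat -13°.
Cell spans 2° lon × 1° lat.
south -13.000, north -12.000.

-13.000, -12.000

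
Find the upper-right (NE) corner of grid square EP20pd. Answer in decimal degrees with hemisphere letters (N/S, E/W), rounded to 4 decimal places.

60.1667° N, 94.6667° W

Field E=4, P=15: +4·20° lon, +15·10° lat → SW at lon -100°, lat 60°.
Square 2, 0: +2·2° lon, +0·1° lat → SW at lon -96°, lat 60°.
Subsquare p=15, d=3: +15·0.0833333° lon, +3·0.0416667° lat → SW at lon -94.75°, lat 60.125°.
Cell spans 0.0833333° lon × 0.0416667° lat. NE corner is SW corner plus one full cell.
latitude 60.1667° N, longitude 94.6667° W.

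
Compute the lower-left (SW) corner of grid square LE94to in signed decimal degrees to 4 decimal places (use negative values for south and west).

-45.4167, 59.5833

Field L=11, E=4: +11·20° lon, +4·10° lat → SW at lon 40°, lat -50°.
Square 9, 4: +9·2° lon, +4·1° lat → SW at lon 58°, lat -46°.
Subsquare t=19, o=14: +19·0.0833333° lon, +14·0.0416667° lat → SW at lon 59.5833°, lat -45.4167°.
latitude -45.4167, longitude 59.5833.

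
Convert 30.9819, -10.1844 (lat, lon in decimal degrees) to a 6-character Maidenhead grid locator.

IM40vx

Shift to the Maidenhead origin (180°W, 90°S): lon 169.8156, lat 120.9819.
Field (20°×10°, letters A–R): 169.8156/20 → 8 → I, 120.9819/10 → 12 → M; chars IM.
Square (2°×1°, digits 0–9): 9.8156/2 → 4, 0.9819/1 → 0; chars 40.
Subsquare (5′×2.5′, letters a–x): 1.8156/0.0833333 → 21 → v, 0.9819/0.0416667 → 23 → x; chars vx.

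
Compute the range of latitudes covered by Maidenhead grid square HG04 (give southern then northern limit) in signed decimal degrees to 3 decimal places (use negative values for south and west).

Field H=7, G=6: +7·20° lon, +6·10° lat → SW at lon -40°, lat -30°.
Square 0, 4: +0·2° lon, +4·1° lat → SW at lon -40°, lat -26°.
Cell spans 2° lon × 1° lat.
south -26.000, north -25.000.

-26.000, -25.000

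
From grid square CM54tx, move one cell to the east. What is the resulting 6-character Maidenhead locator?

Longitude subsquare t = 19; +1 → 20 = u.
The latitude characters are unchanged.

CM54ux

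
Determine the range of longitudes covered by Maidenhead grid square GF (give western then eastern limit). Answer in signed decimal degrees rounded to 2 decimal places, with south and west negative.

Field G=6, F=5: +6·20° lon, +5·10° lat → SW at lon -60°, lat -40°.
Cell spans 20° lon × 10° lat.
west -60.00, east -40.00.

-60.00, -40.00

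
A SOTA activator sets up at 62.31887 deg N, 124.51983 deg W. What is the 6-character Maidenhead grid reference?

CP72rh

Add 180° to longitude and 90° to latitude: 55.4802, 152.3189.
Field: lon ⌊55.4802/20⌋ = 2 → C; lat ⌊152.3189/10⌋ = 15 → P.
Square: lon ⌊15.4802/2⌋ = 7; lat ⌊2.3189/1⌋ = 2.
Subsquare: lon ⌊1.4802/0.0833333⌋ = 17 → r; lat ⌊0.3189/0.0416667⌋ = 7 → h.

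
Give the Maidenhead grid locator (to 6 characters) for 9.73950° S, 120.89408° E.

Offset from 180°W / 90°S: lon 300.8941°, lat 80.2605°.
Field: lon ⌊300.8941/20⌋ = 15 → P; lat ⌊80.2605/10⌋ = 8 → I.
Square: lon ⌊0.8941/2⌋ = 0; lat ⌊0.2605/1⌋ = 0.
Subsquare: lon ⌊0.8941/0.0833333⌋ = 10 → k; lat ⌊0.2605/0.0416667⌋ = 6 → g.

PI00kg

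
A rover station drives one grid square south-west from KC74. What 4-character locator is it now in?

Longitude square 7; −1 → 6.
Latitude square 4; −1 → 3.

KC63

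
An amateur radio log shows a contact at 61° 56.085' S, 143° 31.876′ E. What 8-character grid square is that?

Add 180° to longitude and 90° to latitude: 323.53127, 28.06525.
Field: 323.53127/20 → 16 → Q, 28.06525/10 → 2 → C; chars QC.
Square: 3.53127/2 → 1, 8.06525/1 → 8; chars 18.
Subsquare: 1.53127/0.0833333 → 18 → s, 0.06525/0.0416667 → 1 → b; chars sb.
Extended square: 0.03127/0.00833333 → 3, 0.02358/0.00416667 → 5; chars 35.

QC18sb35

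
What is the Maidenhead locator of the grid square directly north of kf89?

Latitude square 9; +1 → 10, wraps to 0, carry into field.
Latitude field F = 5; +1 → 6 = G.
The longitude characters are unchanged.

KG80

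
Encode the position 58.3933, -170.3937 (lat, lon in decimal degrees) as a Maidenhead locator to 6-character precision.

Offset from 180°W / 90°S: lon 9.6063°, lat 148.3933°.
Field (20°×10°, letters A–R): 9.6063/20 → 0 → A, 148.3933/10 → 14 → O; chars AO.
Square (2°×1°, digits 0–9): 9.6063/2 → 4, 8.3933/1 → 8; chars 48.
Subsquare (5′×2.5′, letters a–x): 1.6063/0.0833333 → 19 → t, 0.3933/0.0416667 → 9 → j; chars tj.

AO48tj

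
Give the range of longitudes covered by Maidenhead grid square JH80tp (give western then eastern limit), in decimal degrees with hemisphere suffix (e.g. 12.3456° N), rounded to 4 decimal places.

Field J=9, H=7: +9·20° lon, +7·10° lat → SW at lon 0°, lat -20°.
Square 8, 0: +8·2° lon, +0·1° lat → SW at lon 16°, lat -20°.
Subsquare t=19, p=15: +19·0.0833333° lon, +15·0.0416667° lat → SW at lon 17.5833°, lat -19.375°.
Cell spans 0.0833333° lon × 0.0416667° lat.
west 17.5833° E, east 17.6667° E.

17.5833° E, 17.6667° E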